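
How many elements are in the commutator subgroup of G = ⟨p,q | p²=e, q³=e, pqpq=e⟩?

G' = [G, G] is generated by all commutators. The generator-pair commutators are: [p, q] = q.
The subgroup they normally generate is {e, q, q²}, of order 3.
Check: |G/G'| = 6/3 = 2 is the order of the abelianisation.

Answer: 3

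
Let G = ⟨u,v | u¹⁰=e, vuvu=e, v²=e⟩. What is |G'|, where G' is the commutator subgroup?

G' = [G, G] is generated by all commutators. The generator-pair commutators are: [u, v] = u².
The subgroup they normally generate is {e, u², u⁴, u⁶, u⁸}, of order 5.
Check: |G/G'| = 20/5 = 4 is the order of the abelianisation.

Answer: 5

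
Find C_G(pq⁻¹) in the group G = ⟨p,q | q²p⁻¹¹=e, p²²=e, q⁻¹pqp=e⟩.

⟨pq⁻¹⟩ ⊆ C_G(pq⁻¹) since powers of pq⁻¹ commute with pq⁻¹; so |C_G(pq⁻¹)| ≥ |⟨pq⁻¹⟩| = 4.
By orbit–stabilizer, |C_G(pq⁻¹)| = |G| / |conj. class of pq⁻¹| = 44 / 11 = 4.
The 4 elements commuting with pq⁻¹ are {e, p¹¹, pq, pq⁻¹}.

Answer: {e, p¹¹, pq, pq⁻¹}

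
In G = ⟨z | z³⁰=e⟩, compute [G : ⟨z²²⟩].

First find ord(z²²) by computing successive powers:
  (z²²)¹ = z²², (z²²)² = z¹⁴, (z²²)³ = z⁶, (z²²)⁴ = z²⁸, (z²²)⁵ = z²⁰, (z²²)⁶ = z¹², (z²²)⁷ = z⁴, (z²²)⁸ = z²⁶, (z²²)⁹ = z¹⁸, (z²²)¹⁰ = z¹⁰, (z²²)¹¹ = z², (z²²)¹² = z²⁴, (z²²)¹³ = z¹⁶, (z²²)¹⁴ = z⁸, (z²²)¹⁵ = e.
So |⟨z²²⟩| = ord(z²²) = 15. With |G| = 30, by Lagrange [G : ⟨z²²⟩] = 30/15 = 2.

Answer: 2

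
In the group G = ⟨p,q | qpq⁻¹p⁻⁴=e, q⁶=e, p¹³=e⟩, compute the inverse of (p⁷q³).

The order of (p⁷q³) is 2 (smallest k with (p⁷q³)ᵏ = e), so (p⁷q³)⁻¹ = (p⁷q³)¹ = p⁷q³.
Check: (p⁷q³) · (p⁷q³) → (p⁷q³) · p⁷ = q³;   (q³) · q³ = e, giving e as required.

Answer: p⁷q³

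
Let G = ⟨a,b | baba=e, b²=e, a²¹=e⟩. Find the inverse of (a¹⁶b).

The order of (a¹⁶b) is 2 (smallest k with (a¹⁶b)ᵏ = e), so (a¹⁶b)⁻¹ = (a¹⁶b)¹ = a¹⁶b.
Check: (a¹⁶b) · (a¹⁶b) → (a¹⁶b) · a¹⁶ = b;   b · b = e, giving e as required.

Answer: a¹⁶b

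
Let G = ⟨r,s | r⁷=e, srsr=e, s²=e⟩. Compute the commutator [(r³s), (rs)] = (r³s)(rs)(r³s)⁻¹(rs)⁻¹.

[(r³s), (rs)] = (r³s)·(rs)·(r³s)⁻¹·(rs)⁻¹.
  (r³s) · (rs) = r²
  (r²) · (r³s) = r⁵s
  (r⁵s) · (rs) = r⁴

Answer: r⁴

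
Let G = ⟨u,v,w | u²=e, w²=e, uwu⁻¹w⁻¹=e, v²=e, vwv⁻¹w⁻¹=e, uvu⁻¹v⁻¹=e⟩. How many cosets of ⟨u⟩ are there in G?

First find ord(u) by computing successive powers:
  u¹ = u, u² = e.
So |⟨u⟩| = ord(u) = 2. With |G| = 8, by Lagrange [G : ⟨u⟩] = 8/2 = 4.

Answer: 4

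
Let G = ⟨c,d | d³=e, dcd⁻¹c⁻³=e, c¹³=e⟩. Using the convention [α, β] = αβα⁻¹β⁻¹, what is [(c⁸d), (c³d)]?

[(c⁸d), (c³d)] = (c⁸d)·(c³d)·(c⁸d)⁻¹·(c³d)⁻¹.
  (c⁸d) · (c³d) = c⁴d²
  (c⁴d²) · (c⁶d²) = c⁶d
  (c⁶d) · (c¹²d²) = c³

Answer: c³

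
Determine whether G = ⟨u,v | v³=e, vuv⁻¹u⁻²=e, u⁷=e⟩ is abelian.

u·v = uv but v·u = u²v, so u·v ≠ v·u and G is not abelian.

Answer: No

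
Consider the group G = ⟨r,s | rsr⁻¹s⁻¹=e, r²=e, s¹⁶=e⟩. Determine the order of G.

Enumerate words in the generators, reducing via the relations: the distinct elements are
  {e, r, s, rs, s², s³, s⁴, s⁵, s⁶, s⁷, s⁸, s⁹, rs², rs³, rs⁴, rs⁵, rs⁶, rs⁷, rs⁸, rs⁹, s¹², s¹³, s¹¹, s¹⁰, s¹⁴, s¹⁵, rs¹², rs¹³, rs¹¹, rs¹⁰, rs¹⁴, rs¹⁵}.
No further products give new elements, so |G| = 32.

Answer: 32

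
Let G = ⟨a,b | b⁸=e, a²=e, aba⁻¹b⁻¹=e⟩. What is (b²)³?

Compute successive powers of (b²), reducing at each step:
  (b²)²: (b²) · b² = b⁴
  (b²)³: (b⁴) · b² = b⁶

Answer: b⁶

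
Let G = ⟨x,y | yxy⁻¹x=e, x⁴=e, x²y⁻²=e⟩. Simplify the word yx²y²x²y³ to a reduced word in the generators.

Multiply left to right, reducing at each step:
  y · x² = y⁻¹
  (y⁻¹) · y² = y
  y · x² = y⁻¹
  (y⁻¹) · y³ = x²

Answer: x²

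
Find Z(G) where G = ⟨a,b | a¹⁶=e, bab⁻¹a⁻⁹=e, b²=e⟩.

An element z ∈ Z(G) iff z commutes with every generator.
For example a² is central: (a²)·a = a³ = a·(a²); (a²)·b = a²b = b·(a²).
Whereas a ∉ Z(G) since a·b = ab ≠ a⁹b = b·a.
Checking each of the 32 elements this way gives Z(G) = {e, a², a⁴, a⁶, a⁸, a¹⁰, a¹², a¹⁴}, of order 8.

Answer: {e, a², a⁴, a⁶, a⁸, a¹⁰, a¹², a¹⁴}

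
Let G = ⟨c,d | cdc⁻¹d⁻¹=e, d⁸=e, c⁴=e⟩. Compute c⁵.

Compute successive powers of c, reducing at each step:
  c²: c · c = c²
  c³: (c²) · c = c³
  c⁴: (c³) · c = e
  c⁵: e · c = c

Answer: c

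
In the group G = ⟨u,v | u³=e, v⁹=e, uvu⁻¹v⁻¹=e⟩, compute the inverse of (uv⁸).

The order of (uv⁸) is 9 (smallest k with (uv⁸)ᵏ = e), so (uv⁸)⁻¹ = (uv⁸)⁸ = u²v.
Check: (uv⁸) · (u²v) → (uv⁸) · u² = v⁸;   (v⁸) · v = e, giving e as required.

Answer: u²v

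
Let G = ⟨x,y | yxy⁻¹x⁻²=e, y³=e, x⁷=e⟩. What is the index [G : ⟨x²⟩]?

First find ord(x²) by computing successive powers:
  (x²)¹ = x², (x²)² = x⁴, (x²)³ = x⁶, (x²)⁴ = x, (x²)⁵ = x³, (x²)⁶ = x⁵, (x²)⁷ = e.
So |⟨x²⟩| = ord(x²) = 7. With |G| = 21, by Lagrange [G : ⟨x²⟩] = 21/7 = 3.

Answer: 3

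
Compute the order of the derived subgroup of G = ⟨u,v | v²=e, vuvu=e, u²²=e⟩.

G' = [G, G] is generated by all commutators. The generator-pair commutators are: [u, v] = u².
The subgroup they normally generate is {e, u², u⁴, u⁶, u⁸, u¹⁰, u¹², u¹⁴, u¹⁶, u¹⁸, u²⁰}, of order 11.
Check: |G/G'| = 44/11 = 4 is the order of the abelianisation.

Answer: 11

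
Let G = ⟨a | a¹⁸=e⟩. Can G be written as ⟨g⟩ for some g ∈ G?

|G| = 18. The element a has order 18 (its powers give 18 distinct elements), so ⟨a⟩ = G and G is cyclic.

Answer: Yes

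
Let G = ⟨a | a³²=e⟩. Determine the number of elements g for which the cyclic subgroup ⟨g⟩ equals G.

G is cyclic of order 32. An element generates G iff its order is 32, and a cyclic group of order 32 has exactly φ(32) = 16 such elements.

Answer: 16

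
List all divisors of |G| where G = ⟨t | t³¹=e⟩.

|G| = 31 = 31. By Lagrange's theorem the order of any subgroup divides 31; the divisors of 31 are 1, 31.

Answer: 1, 31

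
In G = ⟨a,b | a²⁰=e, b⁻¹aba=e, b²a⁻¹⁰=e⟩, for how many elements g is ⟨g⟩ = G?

⟨g⟩ = G would require ord(g) = |G| = 40, but the maximum element order in G is 20 < 40. So G is not cyclic and no single element generates it: the count is 0.

Answer: 0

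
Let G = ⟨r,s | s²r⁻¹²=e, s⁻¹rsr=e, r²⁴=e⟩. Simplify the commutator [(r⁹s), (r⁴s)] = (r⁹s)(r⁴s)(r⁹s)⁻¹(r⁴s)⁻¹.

[(r⁹s), (r⁴s)] = (r⁹s)·(r⁴s)·(r⁹s)⁻¹·(r⁴s)⁻¹.
  (r⁹s) · (r⁴s) = r¹⁷
  (r¹⁷) · (r⁹s⁻¹) = r²s⁻¹
  (r²s⁻¹) · (r⁴s⁻¹) = r¹⁰

Answer: r¹⁰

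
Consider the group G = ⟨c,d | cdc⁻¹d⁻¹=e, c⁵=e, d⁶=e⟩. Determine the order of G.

Enumerate words in the generators, reducing via the relations: the distinct elements are
  {c, d, e, cd, c², c³, c⁴, d², d³, d⁴, d⁵, cd², cd³, cd⁴, cd⁵, c²d, c³d, c⁴d, c²d², c²d³, c²d⁴, c²d⁵, c³d², c³d³, c³d⁴, c³d⁵, c⁴d², c⁴d³, c⁴d⁴, c⁴d⁵}.
No further products give new elements, so |G| = 30.

Answer: 30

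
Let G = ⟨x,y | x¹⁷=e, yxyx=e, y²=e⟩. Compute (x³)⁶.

Compute successive powers of (x³), reducing at each step:
  (x³)²: (x³) · x³ = x⁶
  (x³)³: (x⁶) · x³ = x⁹
  (x³)⁴: (x⁹) · x³ = x¹²
  (x³)⁵: (x¹²) · x³ = x¹⁵
  (x³)⁶: (x¹⁵) · x³ = x

Answer: x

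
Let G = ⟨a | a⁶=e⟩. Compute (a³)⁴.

Compute successive powers of (a³), reducing at each step:
  (a³)²: (a³) · a³ = e
  (a³)³: e · a³ = a³
  (a³)⁴: (a³) · a³ = e

Answer: e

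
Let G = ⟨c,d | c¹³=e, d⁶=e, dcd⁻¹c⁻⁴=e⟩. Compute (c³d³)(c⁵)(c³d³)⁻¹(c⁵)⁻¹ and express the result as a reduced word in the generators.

[(c³d³), (c⁵)] = (c³d³)·(c⁵)·(c³d³)⁻¹·(c⁵)⁻¹.
  (c³d³) · (c⁵) = c¹¹d³
  (c¹¹d³) · (c³d³) = c⁸
  (c⁸) · (c⁸) = c³

Answer: c³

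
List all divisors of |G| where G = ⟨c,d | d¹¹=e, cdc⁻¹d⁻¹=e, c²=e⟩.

|G| = 22 = 2 · 11. By Lagrange's theorem the order of any subgroup divides 22; the divisors of 22 are 1, 2, 11, 22.

Answer: 1, 2, 11, 22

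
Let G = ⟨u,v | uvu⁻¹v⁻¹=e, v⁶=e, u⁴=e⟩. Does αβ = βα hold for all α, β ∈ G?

Each pair of generators commutes: u·v = uv = v·u. Since the generators pairwise commute, every element of G commutes with every other, so G is abelian.

Answer: Yes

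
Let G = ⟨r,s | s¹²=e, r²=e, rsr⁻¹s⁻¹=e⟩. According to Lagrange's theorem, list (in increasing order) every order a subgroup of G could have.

|G| = 24 = 2³ · 3. By Lagrange's theorem the order of any subgroup divides 24; the divisors of 24 are 1, 2, 3, 4, 6, 8, 12, 24.

Answer: 1, 2, 3, 4, 6, 8, 12, 24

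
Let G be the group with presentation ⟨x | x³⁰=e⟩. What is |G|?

G is generated by a single element, so G is cyclic. The relator gives x³⁰ = e and no smaller power is forced to be e, so the 30 powers {e, x, x², x³, x⁴, x⁵, x⁶, x⁷, x⁸, x⁹, x²², x²³, x²¹, x²⁰, x²⁴, x²⁵, x²⁶, x²⁷, x²⁸, x²⁹, x¹², x¹³, x¹¹, x¹⁰, x¹⁴, x¹⁵, x¹⁶, x¹⁷, x¹⁸, x¹⁹} are distinct. Hence |G| = 30.

Answer: 30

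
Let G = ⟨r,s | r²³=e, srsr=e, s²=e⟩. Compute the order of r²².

Compute successive powers until reaching e:
  (r²²)¹ = r²², (r²²)² = r²¹, (r²²)³ = r²⁰, (r²²)⁴ = r¹⁹, (r²²)⁵ = r¹⁸, (r²²)⁶ = r¹⁷, (r²²)⁷ = r¹⁶, (r²²)⁸ = r¹⁵, (r²²)⁹ = r¹⁴, (r²²)¹⁰ = r¹³, (r²²)¹¹ = r¹², (r²²)¹² = r¹¹, (r²²)¹³ = r¹⁰, (r²²)¹⁴ = r⁹, (r²²)¹⁵ = r⁸, (r²²)¹⁶ = r⁷, (r²²)¹⁷ = r⁶, (r²²)¹⁸ = r⁵, (r²²)¹⁹ = r⁴, (r²²)²⁰ = r³, (r²²)²¹ = r², (r²²)²² = r, (r²²)²³ = e.
The smallest positive k with (r²²)ᵏ = e is 23.

Answer: 23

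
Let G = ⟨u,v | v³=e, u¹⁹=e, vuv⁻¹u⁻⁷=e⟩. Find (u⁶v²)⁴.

Compute successive powers of (u⁶v²), reducing at each step:
  (u⁶v²)²: (u⁶v²) · u⁶ = u¹⁵v²;   (u¹⁵v²) · v² = u¹⁵v
  (u⁶v²)³: (u¹⁵v) · u⁶ = v;   v · v² = e
  (u⁶v²)⁴: e · u⁶ = u⁶;   (u⁶) · v² = u⁶v²

Answer: u⁶v²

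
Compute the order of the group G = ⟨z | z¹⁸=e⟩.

G is generated by a single element, so G is cyclic. The relator gives z¹⁸ = e and no smaller power is forced to be e, so the 18 powers {e, z, z², z³, z⁴, z⁵, z⁶, z⁷, z⁸, z⁹, z¹², z¹³, z¹¹, z¹⁰, z¹⁴, z¹⁵, z¹⁶, z¹⁷} are distinct. Hence |G| = 18.

Answer: 18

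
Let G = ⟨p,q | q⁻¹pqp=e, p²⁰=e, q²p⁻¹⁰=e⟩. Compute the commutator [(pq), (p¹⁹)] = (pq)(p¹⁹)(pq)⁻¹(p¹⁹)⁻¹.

[(pq), (p¹⁹)] = (pq)·(p¹⁹)·(pq)⁻¹·(p¹⁹)⁻¹.
  (pq) · (p¹⁹) = p²q
  (p²q) · (pq⁻¹) = p
  p · p = p²

Answer: p²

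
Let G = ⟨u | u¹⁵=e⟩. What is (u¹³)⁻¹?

The order of (u¹³) is 15 (smallest k with (u¹³)ᵏ = e), so (u¹³)⁻¹ = (u¹³)¹⁴ = u².
Check: (u¹³) · (u²) → (u¹³) · u² = e, giving e as required.

Answer: u²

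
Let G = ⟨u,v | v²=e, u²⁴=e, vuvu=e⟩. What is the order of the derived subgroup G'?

G' = [G, G] is generated by all commutators. The generator-pair commutators are: [u, v] = u².
The subgroup they normally generate is {e, u², u⁴, u⁶, u⁸, u¹⁰, u¹², u¹⁴, u¹⁶, u¹⁸, u²⁰, u²²}, of order 12.
Check: |G/G'| = 48/12 = 4 is the order of the abelianisation.

Answer: 12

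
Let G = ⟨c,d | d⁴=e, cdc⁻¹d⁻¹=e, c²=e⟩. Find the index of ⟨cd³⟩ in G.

First find ord(cd³) by computing successive powers:
  (cd³)¹ = cd³, (cd³)² = d², (cd³)³ = cd, (cd³)⁴ = e.
So |⟨cd³⟩| = ord(cd³) = 4. With |G| = 8, by Lagrange [G : ⟨cd³⟩] = 8/4 = 2.

Answer: 2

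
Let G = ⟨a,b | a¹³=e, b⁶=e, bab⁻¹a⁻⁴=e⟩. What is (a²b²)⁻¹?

The order of (a²b²) is 3 (smallest k with (a²b²)ᵏ = e), so (a²b²)⁻¹ = (a²b²)² = a⁸b⁴.
Check: (a²b²) · (a⁸b⁴) → (a²b²) · a⁸ = b²;   (b²) · b⁴ = e, giving e as required.

Answer: a⁸b⁴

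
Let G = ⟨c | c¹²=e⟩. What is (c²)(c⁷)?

Compute (c²) · (c⁷) by multiplying left to right and reducing via the relations at each step:
  (c²) · c⁷ = c⁹

Answer: c⁹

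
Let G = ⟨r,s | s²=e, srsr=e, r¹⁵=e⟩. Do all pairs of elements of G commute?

r·s = rs but s·r = r¹⁴s, so r·s ≠ s·r and G is not abelian.

Answer: No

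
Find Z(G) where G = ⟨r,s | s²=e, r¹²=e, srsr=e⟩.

An element z ∈ Z(G) iff z commutes with every generator.
For example r⁶ is central: (r⁶)·r = r⁷ = r·(r⁶); (r⁶)·s = r⁶s = s·(r⁶).
Whereas r ∉ Z(G) since r·s = rs ≠ r¹¹s = s·r.
Checking each of the 24 elements this way gives Z(G) = {e, r⁶}, of order 2.

Answer: {e, r⁶}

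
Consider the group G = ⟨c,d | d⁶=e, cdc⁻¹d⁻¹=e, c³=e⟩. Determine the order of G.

Enumerate words in the generators, reducing via the relations: the distinct elements are
  {c, d, e, cd, c², d², d³, d⁴, d⁵, cd², cd³, cd⁴, cd⁵, c²d, c²d², c²d³, c²d⁴, c²d⁵}.
No further products give new elements, so |G| = 18.

Answer: 18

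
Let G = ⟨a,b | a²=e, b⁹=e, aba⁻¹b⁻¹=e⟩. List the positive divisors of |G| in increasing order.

|G| = 18 = 2 · 3². By Lagrange's theorem the order of any subgroup divides 18; the divisors of 18 are 1, 2, 3, 6, 9, 18.

Answer: 1, 2, 3, 6, 9, 18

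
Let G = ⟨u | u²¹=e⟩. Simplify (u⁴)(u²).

Compute (u⁴) · (u²) by multiplying left to right and reducing via the relations at each step:
  (u⁴) · u² = u⁶

Answer: u⁶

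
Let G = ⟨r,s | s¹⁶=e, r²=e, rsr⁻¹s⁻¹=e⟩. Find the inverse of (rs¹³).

The order of (rs¹³) is 16 (smallest k with (rs¹³)ᵏ = e), so (rs¹³)⁻¹ = (rs¹³)¹⁵ = rs³.
Check: (rs¹³) · (rs³) → (rs¹³) · r = s¹³;   (s¹³) · s³ = e, giving e as required.

Answer: rs³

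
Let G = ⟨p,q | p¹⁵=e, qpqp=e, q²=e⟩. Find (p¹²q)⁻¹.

The order of (p¹²q) is 2 (smallest k with (p¹²q)ᵏ = e), so (p¹²q)⁻¹ = (p¹²q)¹ = p¹²q.
Check: (p¹²q) · (p¹²q) → (p¹²q) · p¹² = q;   q · q = e, giving e as required.

Answer: p¹²q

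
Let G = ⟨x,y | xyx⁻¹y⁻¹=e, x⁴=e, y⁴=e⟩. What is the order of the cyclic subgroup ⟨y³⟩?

|⟨y³⟩| equals the order of y³. Compute successive powers until reaching e:
  (y³)¹ = y³, (y³)² = y², (y³)³ = y, (y³)⁴ = e.
The smallest positive k with (y³)ᵏ = e is 4, so |⟨y³⟩| = 4.

Answer: 4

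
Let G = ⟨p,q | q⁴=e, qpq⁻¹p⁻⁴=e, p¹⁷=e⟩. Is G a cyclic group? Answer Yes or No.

Every cyclic group is abelian. But p·q = pq while q·p = p⁴q, so p·q ≠ q·p and G is not abelian. Hence G is not cyclic.

Answer: No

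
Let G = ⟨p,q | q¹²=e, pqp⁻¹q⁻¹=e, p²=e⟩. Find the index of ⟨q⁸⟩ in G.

First find ord(q⁸) by computing successive powers:
  (q⁸)¹ = q⁸, (q⁸)² = q⁴, (q⁸)³ = e.
So |⟨q⁸⟩| = ord(q⁸) = 3. With |G| = 24, by Lagrange [G : ⟨q⁸⟩] = 24/3 = 8.

Answer: 8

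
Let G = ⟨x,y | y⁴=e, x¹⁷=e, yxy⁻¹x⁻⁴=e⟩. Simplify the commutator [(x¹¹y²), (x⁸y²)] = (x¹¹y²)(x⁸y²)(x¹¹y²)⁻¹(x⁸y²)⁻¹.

[(x¹¹y²), (x⁸y²)] = (x¹¹y²)·(x⁸y²)·(x¹¹y²)⁻¹·(x⁸y²)⁻¹.
  (x¹¹y²) · (x⁸y²) = x³
  (x³) · (x¹¹y²) = x¹⁴y²
  (x¹⁴y²) · (x⁸y²) = x⁶

Answer: x⁶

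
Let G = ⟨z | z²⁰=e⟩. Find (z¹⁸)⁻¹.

The order of (z¹⁸) is 10 (smallest k with (z¹⁸)ᵏ = e), so (z¹⁸)⁻¹ = (z¹⁸)⁹ = z².
Check: (z¹⁸) · (z²) → (z¹⁸) · z² = e, giving e as required.

Answer: z²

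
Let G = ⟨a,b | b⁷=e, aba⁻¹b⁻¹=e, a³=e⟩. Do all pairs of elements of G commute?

Each pair of generators commutes: a·b = ab = b·a. Since the generators pairwise commute, every element of G commutes with every other, so G is abelian.

Answer: Yes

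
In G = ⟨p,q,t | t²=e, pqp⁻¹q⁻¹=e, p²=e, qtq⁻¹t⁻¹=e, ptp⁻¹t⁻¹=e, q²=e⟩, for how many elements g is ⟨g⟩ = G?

⟨g⟩ = G would require ord(g) = |G| = 8, but the maximum element order in G is 2 < 8. So G is not cyclic and no single element generates it: the count is 0.

Answer: 0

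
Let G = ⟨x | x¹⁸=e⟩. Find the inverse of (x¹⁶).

The order of (x¹⁶) is 9 (smallest k with (x¹⁶)ᵏ = e), so (x¹⁶)⁻¹ = (x¹⁶)⁸ = x².
Check: (x¹⁶) · (x²) → (x¹⁶) · x² = e, giving e as required.

Answer: x²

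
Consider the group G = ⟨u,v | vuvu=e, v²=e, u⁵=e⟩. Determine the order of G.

Enumerate words in the generators, reducing via the relations: the distinct elements are
  {e, u, v, uv, u², u³, u⁴, u²v, u³v, u⁴v}.
No further products give new elements, so |G| = 10.

Answer: 10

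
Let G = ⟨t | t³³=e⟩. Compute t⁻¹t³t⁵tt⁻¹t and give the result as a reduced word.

Multiply left to right, reducing at each step:
  (t³²) · t³ = t²
  (t²) · t⁵ = t⁷
  (t⁷) · t = t⁸
  (t⁸) · t⁻¹ = t⁷
  (t⁷) · t = t⁸

Answer: t⁸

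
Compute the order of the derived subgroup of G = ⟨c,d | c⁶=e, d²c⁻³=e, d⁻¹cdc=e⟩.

G' = [G, G] is generated by all commutators. The generator-pair commutators are: [c, d] = c².
The subgroup they normally generate is {e, c², c⁴}, of order 3.
Check: |G/G'| = 12/3 = 4 is the order of the abelianisation.

Answer: 3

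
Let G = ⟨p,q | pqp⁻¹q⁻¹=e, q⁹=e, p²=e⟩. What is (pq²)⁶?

Compute successive powers of (pq²), reducing at each step:
  (pq²)²: (pq²) · p = q²;   (q²) · q² = q⁴
  (pq²)³: (q⁴) · p = pq⁴;   (pq⁴) · q² = pq⁶
  (pq²)⁴: (pq⁶) · p = q⁶;   (q⁶) · q² = q⁸
  (pq²)⁵: (q⁸) · p = pq⁸;   (pq⁸) · q² = pq
  (pq²)⁶: (pq) · p = q;   q · q² = q³

Answer: q³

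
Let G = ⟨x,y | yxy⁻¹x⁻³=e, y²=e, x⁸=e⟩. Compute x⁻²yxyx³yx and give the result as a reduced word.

Multiply left to right, reducing at each step:
  (x⁶) · y = x⁶y
  (x⁶y) · x = xy
  (xy) · y = x
  x · x³ = x⁴
  (x⁴) · y = x⁴y
  (x⁴y) · x = x⁷y

Answer: x⁷y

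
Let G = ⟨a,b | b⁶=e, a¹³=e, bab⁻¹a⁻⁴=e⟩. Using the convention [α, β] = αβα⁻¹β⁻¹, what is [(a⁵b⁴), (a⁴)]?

[(a⁵b⁴), (a⁴)] = (a⁵b⁴)·(a⁴)·(a⁵b⁴)⁻¹·(a⁴)⁻¹.
  (a⁵b⁴) · (a⁴) = a²b⁴
  (a²b⁴) · (a¹¹b²) = a¹⁰
  (a¹⁰) · (a⁹) = a⁶

Answer: a⁶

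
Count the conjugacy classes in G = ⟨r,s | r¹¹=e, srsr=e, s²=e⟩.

The conjugacy classes (representative and size) are:
  [e] (size 1), [r¹⁰] (size 2), [r²] (size 2), [r³] (size 2), [r⁷] (size 2), [r⁶] (size 2), [r²s] (size 11).
Class equation: 1 + 2 + 2 + 2 + 2 + 2 + 11 = 22 = |G|. So G has 7 conjugacy classes.

Answer: 7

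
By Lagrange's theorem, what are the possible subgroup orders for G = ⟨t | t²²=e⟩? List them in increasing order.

|G| = 22 = 2 · 11. By Lagrange's theorem the order of any subgroup divides 22; the divisors of 22 are 1, 2, 11, 22.

Answer: 1, 2, 11, 22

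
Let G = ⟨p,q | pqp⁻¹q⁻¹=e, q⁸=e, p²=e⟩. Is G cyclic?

|G| = 16, but the maximum element order in G is 8 < 16. No single element generates all of G, so G is not cyclic.

Answer: No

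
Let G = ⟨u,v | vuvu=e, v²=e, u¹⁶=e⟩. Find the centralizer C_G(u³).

⟨u³⟩ ⊆ C_G(u³) since powers of u³ commute with u³; so |C_G(u³)| ≥ |⟨u³⟩| = 16.
By orbit–stabilizer, |C_G(u³)| = |G| / |conj. class of u³| = 32 / 2 = 16.
The 16 elements commuting with u³ are {e, u, u², u³, u⁴, u⁵, u⁶, u⁷, u⁸, u⁹, u¹⁰, u¹¹, u¹², u¹³, u¹⁴, u¹⁵}.

Answer: {e, u, u², u³, u⁴, u⁵, u⁶, u⁷, u⁸, u⁹, u¹⁰, u¹¹, u¹², u¹³, u¹⁴, u¹⁵}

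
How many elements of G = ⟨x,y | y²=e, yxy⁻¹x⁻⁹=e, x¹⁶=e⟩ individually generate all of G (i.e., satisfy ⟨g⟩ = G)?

⟨g⟩ = G would require ord(g) = |G| = 32, but the maximum element order in G is 16 < 32. So G is not cyclic and no single element generates it: the count is 0.

Answer: 0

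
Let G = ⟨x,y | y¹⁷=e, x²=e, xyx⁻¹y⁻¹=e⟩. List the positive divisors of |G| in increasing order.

|G| = 34 = 2 · 17. By Lagrange's theorem the order of any subgroup divides 34; the divisors of 34 are 1, 2, 17, 34.

Answer: 1, 2, 17, 34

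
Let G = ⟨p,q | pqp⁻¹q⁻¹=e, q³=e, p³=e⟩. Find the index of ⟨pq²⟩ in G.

First find ord(pq²) by computing successive powers:
  (pq²)¹ = pq², (pq²)² = p²q, (pq²)³ = e.
So |⟨pq²⟩| = ord(pq²) = 3. With |G| = 9, by Lagrange [G : ⟨pq²⟩] = 9/3 = 3.

Answer: 3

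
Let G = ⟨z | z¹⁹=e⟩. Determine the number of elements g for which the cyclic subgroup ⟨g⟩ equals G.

G is cyclic of order 19. An element generates G iff its order is 19, and a cyclic group of order 19 has exactly φ(19) = 18 such elements.

Answer: 18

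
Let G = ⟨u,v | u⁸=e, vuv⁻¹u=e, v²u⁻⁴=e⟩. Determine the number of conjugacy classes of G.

The conjugacy classes (representative and size) are:
  [e] (size 1), [u⁷] (size 2), [u²] (size 2), [u⁵] (size 2), [u⁴] (size 1), [u²v⁻¹] (size 4), [u³v] (size 4).
Class equation: 1 + 2 + 2 + 2 + 1 + 4 + 4 = 16 = |G|. So G has 7 conjugacy classes.

Answer: 7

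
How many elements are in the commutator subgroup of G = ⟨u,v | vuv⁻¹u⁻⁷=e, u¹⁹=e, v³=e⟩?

G' = [G, G] is generated by all commutators. The generator-pair commutators are: [u, v] = u¹³.
The subgroup they normally generate is {e, u, u², u³, u⁴, u⁵, u⁶, u⁷, u⁸, u⁹, u¹⁰, u¹¹, u¹², u¹³, u¹⁴, u¹⁵, u¹⁶, u¹⁷, u¹⁸}, of order 19.
Check: |G/G'| = 57/19 = 3 is the order of the abelianisation.

Answer: 19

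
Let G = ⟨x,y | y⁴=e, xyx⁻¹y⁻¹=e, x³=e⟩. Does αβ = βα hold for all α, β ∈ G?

Each pair of generators commutes: x·y = xy = y·x. Since the generators pairwise commute, every element of G commutes with every other, so G is abelian.

Answer: Yes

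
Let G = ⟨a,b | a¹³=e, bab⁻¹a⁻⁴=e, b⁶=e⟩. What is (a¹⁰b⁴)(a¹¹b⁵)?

Compute (a¹⁰b⁴) · (a¹¹b⁵) by multiplying left to right and reducing via the relations at each step:
  (a¹⁰b⁴) · a¹¹ = a⁵b⁴
  (a⁵b⁴) · b⁵ = a⁵b³

Answer: a⁵b³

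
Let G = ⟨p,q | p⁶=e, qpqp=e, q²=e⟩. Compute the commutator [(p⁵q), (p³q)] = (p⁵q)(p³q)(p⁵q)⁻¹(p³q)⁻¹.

[(p⁵q), (p³q)] = (p⁵q)·(p³q)·(p⁵q)⁻¹·(p³q)⁻¹.
  (p⁵q) · (p³q) = p²
  (p²) · (p⁵q) = pq
  (pq) · (p³q) = p⁴

Answer: p⁴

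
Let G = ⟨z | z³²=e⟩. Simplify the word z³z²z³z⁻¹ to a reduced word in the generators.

Multiply left to right, reducing at each step:
  (z³) · z² = z⁵
  (z⁵) · z³ = z⁸
  (z⁸) · z⁻¹ = z⁷

Answer: z⁷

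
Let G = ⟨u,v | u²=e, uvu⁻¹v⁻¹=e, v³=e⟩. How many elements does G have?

Enumerate words in the generators, reducing via the relations: the distinct elements are
  {e, u, v, uv, v², uv²}.
No further products give new elements, so |G| = 6.

Answer: 6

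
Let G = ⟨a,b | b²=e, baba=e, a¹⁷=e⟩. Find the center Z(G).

An element z ∈ Z(G) iff z commutes with every generator.
For example e is central: e·a = a = a·e; e·b = b = b·e.
Whereas a ∉ Z(G) since a·b = ab ≠ a¹⁶b = b·a.
Checking each of the 34 elements this way gives Z(G) = {e}, of order 1.

Answer: {e}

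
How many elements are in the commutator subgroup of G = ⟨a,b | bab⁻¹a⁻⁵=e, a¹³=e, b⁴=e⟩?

G' = [G, G] is generated by all commutators. The generator-pair commutators are: [a, b] = a⁹.
The subgroup they normally generate is {e, a, a², a³, a⁴, a⁵, a⁶, a⁷, a⁸, a⁹, a¹⁰, a¹¹, a¹²}, of order 13.
Check: |G/G'| = 52/13 = 4 is the order of the abelianisation.

Answer: 13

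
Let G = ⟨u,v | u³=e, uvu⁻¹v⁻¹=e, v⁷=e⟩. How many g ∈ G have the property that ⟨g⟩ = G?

G is cyclic of order 21. An element generates G iff its order is 21, and a cyclic group of order 21 has exactly φ(21) = 12 such elements.

Answer: 12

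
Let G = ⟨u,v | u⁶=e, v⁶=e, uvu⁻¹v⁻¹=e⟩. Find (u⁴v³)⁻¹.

The order of (u⁴v³) is 6 (smallest k with (u⁴v³)ᵏ = e), so (u⁴v³)⁻¹ = (u⁴v³)⁵ = u²v³.
Check: (u⁴v³) · (u²v³) → (u⁴v³) · u² = v³;   (v³) · v³ = e, giving e as required.

Answer: u²v³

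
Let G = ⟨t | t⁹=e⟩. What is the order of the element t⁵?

Compute successive powers until reaching e:
  (t⁵)¹ = t⁵, (t⁵)² = t, (t⁵)³ = t⁶, (t⁵)⁴ = t², (t⁵)⁵ = t⁷, (t⁵)⁶ = t³, (t⁵)⁷ = t⁸, (t⁵)⁸ = t⁴, (t⁵)⁹ = e.
The smallest positive k with (t⁵)ᵏ = e is 9.

Answer: 9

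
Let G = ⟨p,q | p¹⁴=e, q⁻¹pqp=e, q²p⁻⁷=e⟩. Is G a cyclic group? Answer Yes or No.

Every cyclic group is abelian. But p·q = pq while q·p = p⁶q⁻¹, so p·q ≠ q·p and G is not abelian. Hence G is not cyclic.

Answer: No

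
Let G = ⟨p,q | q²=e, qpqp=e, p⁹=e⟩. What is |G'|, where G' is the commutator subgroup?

G' = [G, G] is generated by all commutators. The generator-pair commutators are: [p, q] = p².
The subgroup they normally generate is {e, p, p², p³, p⁴, p⁵, p⁶, p⁷, p⁸}, of order 9.
Check: |G/G'| = 18/9 = 2 is the order of the abelianisation.

Answer: 9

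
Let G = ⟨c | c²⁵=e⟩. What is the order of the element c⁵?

Compute successive powers until reaching e:
  (c⁵)¹ = c⁵, (c⁵)² = c¹⁰, (c⁵)³ = c¹⁵, (c⁵)⁴ = c²⁰, (c⁵)⁵ = e.
The smallest positive k with (c⁵)ᵏ = e is 5.

Answer: 5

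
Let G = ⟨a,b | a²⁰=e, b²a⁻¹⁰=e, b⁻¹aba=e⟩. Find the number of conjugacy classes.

The conjugacy classes (representative and size) are:
  [e] (size 1), [a] (size 2), [a²] (size 2), [a³] (size 2), [a⁴] (size 2), [a⁵] (size 2), [a¹⁴] (size 2), [a⁷] (size 2), [a⁸] (size 2), [a¹¹] (size 2), [a¹⁰] (size 1), [a²b⁻¹] (size 10), [a⁹b] (size 10).
Class equation: 1 + 2 + 2 + 2 + 2 + 2 + 2 + 2 + 2 + 2 + 1 + 10 + 10 = 40 = |G|. So G has 13 conjugacy classes.

Answer: 13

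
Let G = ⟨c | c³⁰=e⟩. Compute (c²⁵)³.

Compute successive powers of (c²⁵), reducing at each step:
  (c²⁵)²: (c²⁵) · c²⁵ = c²⁰
  (c²⁵)³: (c²⁰) · c²⁵ = c¹⁵

Answer: c¹⁵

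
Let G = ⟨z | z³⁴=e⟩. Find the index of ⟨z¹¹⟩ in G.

First find ord(z¹¹) by computing successive powers:
  (z¹¹)¹ = z¹¹, (z¹¹)² = z²², (z¹¹)³ = z³³, (z¹¹)⁴ = z¹⁰, (z¹¹)⁵ = z²¹, (z¹¹)⁶ = z³², (z¹¹)⁷ = z⁹, (z¹¹)⁸ = z²⁰, (z¹¹)⁹ = z³¹, (z¹¹)¹⁰ = z⁸, (z¹¹)¹¹ = z¹⁹, (z¹¹)¹² = z³⁰, (z¹¹)¹³ = z⁷, (z¹¹)¹⁴ = z¹⁸, (z¹¹)¹⁵ = z²⁹, (z¹¹)¹⁶ = z⁶, (z¹¹)¹⁷ = z¹⁷, (z¹¹)¹⁸ = z²⁸, (z¹¹)¹⁹ = z⁵, (z¹¹)²⁰ = z¹⁶, (z¹¹)²¹ = z²⁷, (z¹¹)²² = z⁴, (z¹¹)²³ = z¹⁵, (z¹¹)²⁴ = z²⁶, (z¹¹)²⁵ = z³, (z¹¹)²⁶ = z¹⁴, (z¹¹)²⁷ = z²⁵, (z¹¹)²⁸ = z², (z¹¹)²⁹ = z¹³, (z¹¹)³⁰ = z²⁴, (z¹¹)³¹ = z, (z¹¹)³² = z¹², (z¹¹)³³ = z²³, (z¹¹)³⁴ = e.
So |⟨z¹¹⟩| = ord(z¹¹) = 34. With |G| = 34, by Lagrange [G : ⟨z¹¹⟩] = 34/34 = 1.

Answer: 1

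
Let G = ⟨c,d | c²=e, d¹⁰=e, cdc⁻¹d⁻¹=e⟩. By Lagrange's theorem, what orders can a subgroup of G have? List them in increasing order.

|G| = 20 = 2² · 5. By Lagrange's theorem the order of any subgroup divides 20; the divisors of 20 are 1, 2, 4, 5, 10, 20.

Answer: 1, 2, 4, 5, 10, 20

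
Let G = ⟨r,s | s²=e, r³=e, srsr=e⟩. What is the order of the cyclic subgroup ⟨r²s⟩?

|⟨r²s⟩| equals the order of r²s. Compute successive powers until reaching e:
  (r²s)¹ = r²s, (r²s)² = e.
The smallest positive k with (r²s)ᵏ = e is 2, so |⟨r²s⟩| = 2.

Answer: 2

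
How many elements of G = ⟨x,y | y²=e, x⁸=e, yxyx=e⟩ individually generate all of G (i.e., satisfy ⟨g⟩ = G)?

⟨g⟩ = G would require ord(g) = |G| = 16, but the maximum element order in G is 8 < 16. So G is not cyclic and no single element generates it: the count is 0.

Answer: 0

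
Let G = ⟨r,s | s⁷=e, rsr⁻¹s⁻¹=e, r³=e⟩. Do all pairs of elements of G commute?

Each pair of generators commutes: r·s = rs = s·r. Since the generators pairwise commute, every element of G commutes with every other, so G is abelian.

Answer: Yes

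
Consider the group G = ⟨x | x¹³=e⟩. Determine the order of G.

G is generated by a single element, so G is cyclic. The relator gives x¹³ = e and no smaller power is forced to be e, so the 13 powers {e, x, x², x³, x⁴, x⁵, x⁶, x⁷, x⁸, x⁹, x¹², x¹¹, x¹⁰} are distinct. Hence |G| = 13.

Answer: 13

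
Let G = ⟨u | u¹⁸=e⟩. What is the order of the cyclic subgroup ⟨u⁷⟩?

|⟨u⁷⟩| equals the order of u⁷. Compute successive powers until reaching e:
  (u⁷)¹ = u⁷, (u⁷)² = u¹⁴, (u⁷)³ = u³, (u⁷)⁴ = u¹⁰, (u⁷)⁵ = u¹⁷, (u⁷)⁶ = u⁶, (u⁷)⁷ = u¹³, (u⁷)⁸ = u², (u⁷)⁹ = u⁹, (u⁷)¹⁰ = u¹⁶, (u⁷)¹¹ = u⁵, (u⁷)¹² = u¹², (u⁷)¹³ = u, (u⁷)¹⁴ = u⁸, (u⁷)¹⁵ = u¹⁵, (u⁷)¹⁶ = u⁴, (u⁷)¹⁷ = u¹¹, (u⁷)¹⁸ = e.
The smallest positive k with (u⁷)ᵏ = e is 18, so |⟨u⁷⟩| = 18.

Answer: 18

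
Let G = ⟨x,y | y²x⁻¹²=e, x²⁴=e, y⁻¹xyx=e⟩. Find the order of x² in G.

Compute successive powers until reaching e:
  (x²)¹ = x², (x²)² = x⁴, (x²)³ = x⁶, (x²)⁴ = x⁸, (x²)⁵ = x¹⁰, (x²)⁶ = x¹², (x²)⁷ = x¹⁴, (x²)⁸ = x¹⁶, (x²)⁹ = x¹⁸, (x²)¹⁰ = x²⁰, (x²)¹¹ = x²², (x²)¹² = e.
The smallest positive k with (x²)ᵏ = e is 12.

Answer: 12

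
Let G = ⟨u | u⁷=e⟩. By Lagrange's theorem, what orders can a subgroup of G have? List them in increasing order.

|G| = 7 = 7. By Lagrange's theorem the order of any subgroup divides 7; the divisors of 7 are 1, 7.

Answer: 1, 7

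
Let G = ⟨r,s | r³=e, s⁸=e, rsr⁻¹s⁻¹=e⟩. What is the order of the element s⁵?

Compute successive powers until reaching e:
  (s⁵)¹ = s⁵, (s⁵)² = s², (s⁵)³ = s⁷, (s⁵)⁴ = s⁴, (s⁵)⁵ = s, (s⁵)⁶ = s⁶, (s⁵)⁷ = s³, (s⁵)⁸ = e.
The smallest positive k with (s⁵)ᵏ = e is 8.

Answer: 8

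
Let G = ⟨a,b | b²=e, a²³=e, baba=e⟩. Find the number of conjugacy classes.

The conjugacy classes (representative and size) are:
  [e] (size 1), [a] (size 2), [a²¹] (size 2), [a²⁰] (size 2), [a⁴] (size 2), [a¹⁸] (size 2), [a⁶] (size 2), [a¹⁶] (size 2), [a⁸] (size 2), [a⁹] (size 2), [a¹⁰] (size 2), [a¹²] (size 2), [a¹⁸b] (size 23).
Class equation: 1 + 2 + 2 + 2 + 2 + 2 + 2 + 2 + 2 + 2 + 2 + 2 + 23 = 46 = |G|. So G has 13 conjugacy classes.

Answer: 13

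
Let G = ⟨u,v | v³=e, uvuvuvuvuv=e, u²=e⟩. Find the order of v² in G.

Compute successive powers until reaching e:
  (v²)¹ = v², (v²)² = v, (v²)³ = e.
The smallest positive k with (v²)ᵏ = e is 3.

Answer: 3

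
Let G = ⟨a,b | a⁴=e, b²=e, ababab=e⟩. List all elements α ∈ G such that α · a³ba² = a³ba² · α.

⟨a³ba²⟩ ⊆ C_G(a³ba²) since powers of a³ba² commute with a³ba²; so |C_G(a³ba²)| ≥ |⟨a³ba²⟩| = 3.
By orbit–stabilizer, |C_G(a³ba²)| = |G| / |conj. class of a³ba²| = 24 / 8 = 3.
The 3 elements commuting with a³ba² are {e, a²ba, a³ba²}.

Answer: {e, a²ba, a³ba²}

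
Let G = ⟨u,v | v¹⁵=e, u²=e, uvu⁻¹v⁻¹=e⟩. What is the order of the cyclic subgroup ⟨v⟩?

|⟨v⟩| equals the order of v. Compute successive powers until reaching e:
  v¹ = v, v² = v², v³ = v³, v⁴ = v⁴, v⁵ = v⁵, v⁶ = v⁶, v⁷ = v⁷, v⁸ = v⁸, v⁹ = v⁹, v¹⁰ = v¹⁰, v¹¹ = v¹¹, v¹² = v¹², v¹³ = v¹³, v¹⁴ = v¹⁴, v¹⁵ = e.
The smallest positive k with vᵏ = e is 15, so |⟨v⟩| = 15.

Answer: 15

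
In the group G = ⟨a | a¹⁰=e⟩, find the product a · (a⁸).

Compute a · (a⁸) by multiplying left to right and reducing via the relations at each step:
  a · a⁸ = a⁹

Answer: a⁹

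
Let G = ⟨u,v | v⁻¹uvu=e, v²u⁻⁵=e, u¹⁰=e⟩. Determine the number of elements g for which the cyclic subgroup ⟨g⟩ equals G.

⟨g⟩ = G would require ord(g) = |G| = 20, but the maximum element order in G is 10 < 20. So G is not cyclic and no single element generates it: the count is 0.

Answer: 0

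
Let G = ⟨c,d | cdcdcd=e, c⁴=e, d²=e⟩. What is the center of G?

An element z ∈ Z(G) iff z commutes with every generator.
For example e is central: e·c = c = c·e; e·d = d = d·e.
Whereas c ∉ Z(G) since c·d = cd ≠ dc = d·c.
Checking each of the 24 elements this way gives Z(G) = {e}, of order 1.

Answer: {e}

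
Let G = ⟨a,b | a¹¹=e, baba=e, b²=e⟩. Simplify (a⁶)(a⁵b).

Compute (a⁶) · (a⁵b) by multiplying left to right and reducing via the relations at each step:
  (a⁶) · a⁵ = e
  e · b = b

Answer: b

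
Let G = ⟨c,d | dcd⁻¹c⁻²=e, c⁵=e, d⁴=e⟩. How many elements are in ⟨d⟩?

|⟨d⟩| equals the order of d. Compute successive powers until reaching e:
  d¹ = d, d² = d², d³ = d³, d⁴ = e.
The smallest positive k with dᵏ = e is 4, so |⟨d⟩| = 4.

Answer: 4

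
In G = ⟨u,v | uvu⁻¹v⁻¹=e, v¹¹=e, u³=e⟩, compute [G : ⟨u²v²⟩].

First find ord(u²v²) by computing successive powers:
  (u²v²)¹ = u²v², (u²v²)² = uv⁴, (u²v²)³ = v⁶, (u²v²)⁴ = u²v⁸, (u²v²)⁵ = uv¹⁰, (u²v²)⁶ = v, (u²v²)⁷ = u²v³, (u²v²)⁸ = uv⁵, (u²v²)⁹ = v⁷, (u²v²)¹⁰ = u²v⁹, (u²v²)¹¹ = u, (u²v²)¹² = v², (u²v²)¹³ = u²v⁴, (u²v²)¹⁴ = uv⁶, (u²v²)¹⁵ = v⁸, (u²v²)¹⁶ = u²v¹⁰, (u²v²)¹⁷ = uv, (u²v²)¹⁸ = v³, (u²v²)¹⁹ = u²v⁵, (u²v²)²⁰ = uv⁷, (u²v²)²¹ = v⁹, (u²v²)²² = u², (u²v²)²³ = uv², (u²v²)²⁴ = v⁴, (u²v²)²⁵ = u²v⁶, (u²v²)²⁶ = uv⁸, (u²v²)²⁷ = v¹⁰, (u²v²)²⁸ = u²v, (u²v²)²⁹ = uv³, (u²v²)³⁰ = v⁵, (u²v²)³¹ = u²v⁷, (u²v²)³² = uv⁹, (u²v²)³³ = e.
So |⟨u²v²⟩| = ord(u²v²) = 33. With |G| = 33, by Lagrange [G : ⟨u²v²⟩] = 33/33 = 1.

Answer: 1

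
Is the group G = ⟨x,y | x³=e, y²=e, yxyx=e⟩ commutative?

x·y = xy but y·x = x²y, so x·y ≠ y·x and G is not abelian.

Answer: No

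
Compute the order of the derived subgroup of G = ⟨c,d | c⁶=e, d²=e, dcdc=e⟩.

G' = [G, G] is generated by all commutators. The generator-pair commutators are: [c, d] = c².
The subgroup they normally generate is {e, c², c⁴}, of order 3.
Check: |G/G'| = 12/3 = 4 is the order of the abelianisation.

Answer: 3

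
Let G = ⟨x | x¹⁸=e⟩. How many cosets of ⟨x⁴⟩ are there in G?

First find ord(x⁴) by computing successive powers:
  (x⁴)¹ = x⁴, (x⁴)² = x⁸, (x⁴)³ = x¹², (x⁴)⁴ = x¹⁶, (x⁴)⁵ = x², (x⁴)⁶ = x⁶, (x⁴)⁷ = x¹⁰, (x⁴)⁸ = x¹⁴, (x⁴)⁹ = e.
So |⟨x⁴⟩| = ord(x⁴) = 9. With |G| = 18, by Lagrange [G : ⟨x⁴⟩] = 18/9 = 2.

Answer: 2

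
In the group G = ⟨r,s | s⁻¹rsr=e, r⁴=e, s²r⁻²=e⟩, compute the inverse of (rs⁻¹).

The order of (rs⁻¹) is 4 (smallest k with (rs⁻¹)ᵏ = e), so (rs⁻¹)⁻¹ = (rs⁻¹)³ = rs.
Check: (rs⁻¹) · (rs) → (rs⁻¹) · r = s⁻¹;   (s⁻¹) · s = e, giving e as required.

Answer: rs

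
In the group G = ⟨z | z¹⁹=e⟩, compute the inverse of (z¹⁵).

The order of (z¹⁵) is 19 (smallest k with (z¹⁵)ᵏ = e), so (z¹⁵)⁻¹ = (z¹⁵)¹⁸ = z⁴.
Check: (z¹⁵) · (z⁴) → (z¹⁵) · z⁴ = e, giving e as required.

Answer: z⁴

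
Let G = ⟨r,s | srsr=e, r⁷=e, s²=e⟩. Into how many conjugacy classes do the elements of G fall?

The conjugacy classes (representative and size) are:
  [e] (size 1), [r⁶] (size 2), [r⁵] (size 2), [r⁴] (size 2), [rs] (size 7).
Class equation: 1 + 2 + 2 + 2 + 7 = 14 = |G|. So G has 5 conjugacy classes.

Answer: 5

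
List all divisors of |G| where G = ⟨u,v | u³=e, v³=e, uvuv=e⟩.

|G| = 12 = 2² · 3. By Lagrange's theorem the order of any subgroup divides 12; the divisors of 12 are 1, 2, 3, 4, 6, 12.

Answer: 1, 2, 3, 4, 6, 12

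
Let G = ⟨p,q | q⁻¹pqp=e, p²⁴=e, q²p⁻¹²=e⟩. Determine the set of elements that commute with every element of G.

An element z ∈ Z(G) iff z commutes with every generator.
For example p¹² is central: (p¹²)·p = p¹³ = p·(p¹²); (p¹²)·q = q⁻¹ = q·(p¹²).
Whereas p ∉ Z(G) since p·q = pq ≠ p¹¹q⁻¹ = q·p.
Checking each of the 48 elements this way gives Z(G) = {e, p¹²}, of order 2.

Answer: {e, p¹²}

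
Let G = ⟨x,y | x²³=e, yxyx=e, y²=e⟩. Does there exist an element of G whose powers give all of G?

Every cyclic group is abelian. But x·y = xy while y·x = x²²y, so x·y ≠ y·x and G is not abelian. Hence G is not cyclic.

Answer: No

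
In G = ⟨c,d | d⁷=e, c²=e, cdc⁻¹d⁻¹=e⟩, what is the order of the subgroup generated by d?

|⟨d⟩| equals the order of d. Compute successive powers until reaching e:
  d¹ = d, d² = d², d³ = d³, d⁴ = d⁴, d⁵ = d⁵, d⁶ = d⁶, d⁷ = e.
The smallest positive k with dᵏ = e is 7, so |⟨d⟩| = 7.

Answer: 7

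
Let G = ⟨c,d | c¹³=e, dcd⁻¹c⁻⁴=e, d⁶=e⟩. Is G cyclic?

Every cyclic group is abelian. But c·d = cd while d·c = c⁴d, so c·d ≠ d·c and G is not abelian. Hence G is not cyclic.

Answer: No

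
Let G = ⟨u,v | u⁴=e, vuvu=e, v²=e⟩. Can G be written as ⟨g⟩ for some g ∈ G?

Every cyclic group is abelian. But u·v = uv while v·u = u³v, so u·v ≠ v·u and G is not abelian. Hence G is not cyclic.

Answer: No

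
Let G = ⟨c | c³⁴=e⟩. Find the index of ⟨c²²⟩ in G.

First find ord(c²²) by computing successive powers:
  (c²²)¹ = c²², (c²²)² = c¹⁰, (c²²)³ = c³², (c²²)⁴ = c²⁰, (c²²)⁵ = c⁸, (c²²)⁶ = c³⁰, (c²²)⁷ = c¹⁸, (c²²)⁸ = c⁶, (c²²)⁹ = c²⁸, (c²²)¹⁰ = c¹⁶, (c²²)¹¹ = c⁴, (c²²)¹² = c²⁶, (c²²)¹³ = c¹⁴, (c²²)¹⁴ = c², (c²²)¹⁵ = c²⁴, (c²²)¹⁶ = c¹², (c²²)¹⁷ = e.
So |⟨c²²⟩| = ord(c²²) = 17. With |G| = 34, by Lagrange [G : ⟨c²²⟩] = 34/17 = 2.

Answer: 2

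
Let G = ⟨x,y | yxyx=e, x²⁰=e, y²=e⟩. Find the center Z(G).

An element z ∈ Z(G) iff z commutes with every generator.
For example x¹⁰ is central: (x¹⁰)·x = x¹¹ = x·(x¹⁰); (x¹⁰)·y = x¹⁰y = y·(x¹⁰).
Whereas x ∉ Z(G) since x·y = xy ≠ x¹⁹y = y·x.
Checking each of the 40 elements this way gives Z(G) = {e, x¹⁰}, of order 2.

Answer: {e, x¹⁰}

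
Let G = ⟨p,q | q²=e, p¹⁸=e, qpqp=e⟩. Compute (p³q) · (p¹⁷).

Compute (p³q) · (p¹⁷) by multiplying left to right and reducing via the relations at each step:
  (p³q) · p¹⁷ = p⁴q

Answer: p⁴q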